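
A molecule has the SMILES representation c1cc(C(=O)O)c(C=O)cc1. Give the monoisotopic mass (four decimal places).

150.0317

Atom tally by fragment:
  benzene ring core → C:6 H:6
  (− 2 ring H displaced by substituents)
  + COOH → C:1 H:1 O:2
  + CHO → C:1 H:1 O:1
Element totals:
  C: 8
  H: 6
  O: 3
Molecular formula: C8H6O3.
  M = 8(12.0) + 6(1.007825) + 3(15.994915)
    = 96.000000 + 6.046950 + 47.984745 = 150.031695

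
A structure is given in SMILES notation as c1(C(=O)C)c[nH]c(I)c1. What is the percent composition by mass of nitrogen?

Atom tally by fragment:
  pyrrole ring core → C:4 H:5 N:1
  (− 2 ring H displaced by substituents)
  + COCH3 → C:2 H:3 O:1
  + I → I:1
Element totals:
  C: 6
  H: 6
  I: 1
  N: 1
  O: 1
Molecular formula: C6H6INO.
Molar mass = 235.024 g/mol.
Mass from N: 1 × 14.007 = 14.007 g/mol.
%N = 14.007 / 235.024 × 100 = 5.96%.

5.96%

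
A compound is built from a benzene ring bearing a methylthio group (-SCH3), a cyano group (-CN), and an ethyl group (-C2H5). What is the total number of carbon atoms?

10

Atom tally by fragment:
  benzene ring core → C:6 H:6
  (− 3 ring H displaced by substituents)
  + SCH3 → C:1 H:3 S:1
  + CN → C:1 N:1
  + C2H5 → C:2 H:5
Element totals:
  C: 10
  H: 11
  N: 1
  S: 1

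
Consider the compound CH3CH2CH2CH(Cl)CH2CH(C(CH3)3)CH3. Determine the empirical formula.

C11H23Cl

Element totals:
  C: 11
  H: 23
  Cl: 1
Molecular formula: C11H23Cl.
gcd of subscripts (11, 1, 23) = 1, so the empirical formula equals the molecular formula.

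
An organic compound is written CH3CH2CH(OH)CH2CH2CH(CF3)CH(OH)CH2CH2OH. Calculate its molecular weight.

Element totals:
  C: 10
  H: 19
  F: 3
  O: 3
Molecular formula: C10H19F3O3.
  M = 10(12.011) + 19(1.008) + 3(18.998) + 3(15.999)
    = 120.110 + 19.152 + 56.994 + 47.997 = 244.253

244.25 g/mol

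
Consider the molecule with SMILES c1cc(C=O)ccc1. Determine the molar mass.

106.12 g/mol

Atom tally by fragment:
  benzene ring core → C:6 H:6
  (− 1 ring H displaced by substituents)
  + CHO → C:1 H:1 O:1
Element totals:
  C: 7
  H: 6
  O: 1
Molecular formula: C7H6O.
  M = 7(12.011) + 6(1.008) + 15.999
    = 84.077 + 6.048 + 15.999 = 106.124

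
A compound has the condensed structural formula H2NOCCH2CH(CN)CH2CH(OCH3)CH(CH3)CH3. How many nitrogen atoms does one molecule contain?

Atom tally by fragment:
  H2NOCCH2 → C:2 H:4 O:1 N:1
  CH(CN) → C:2 H:1 N:1
  CH2 → C:1 H:2
  CH(OCH3) → C:2 H:4 O:1
  CH(CH3) → C:2 H:4
  CH3 → C:1 H:3
Element totals:
  C: 10
  H: 18
  N: 2
  O: 2

2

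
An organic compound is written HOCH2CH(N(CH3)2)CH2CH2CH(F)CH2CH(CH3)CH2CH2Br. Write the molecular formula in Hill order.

Element totals:
  C: 12
  H: 25
  Br: 1
  F: 1
  N: 1
  O: 1

C12H25BrFNO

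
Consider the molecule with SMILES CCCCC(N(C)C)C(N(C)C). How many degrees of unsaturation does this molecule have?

Atom tally by fragment:
  CH3 → C:1 H:3
  CH2 → C:1 H:2
  CH2 → C:1 H:2
  CH2 → C:1 H:2
  CH(N(CH3)2) → C:3 H:7 N:1
  CH2N(CH3)2 → C:3 H:8 N:1
Element totals:
  C: 10
  H: 24
  N: 2
Molecular formula: C10H24N2.
DoU = (2C + 2 + N − H − X) / 2 = (2·10 + 2 + 2 − 24 − 0) / 2 = 0.

0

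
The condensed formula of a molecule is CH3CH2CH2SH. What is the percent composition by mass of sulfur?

42.10%

Atom tally by fragment:
  CH3 → C:1 H:3
  CH2 → C:1 H:2
  CH2SH → C:1 H:3 S:1
Element totals:
  C: 3
  H: 8
  S: 1
Molecular formula: C3H8S.
Molar mass = 76.157 g/mol.
Mass from S: 1 × 32.06 = 32.060 g/mol.
%S = 32.060 / 76.157 × 100 = 42.10%.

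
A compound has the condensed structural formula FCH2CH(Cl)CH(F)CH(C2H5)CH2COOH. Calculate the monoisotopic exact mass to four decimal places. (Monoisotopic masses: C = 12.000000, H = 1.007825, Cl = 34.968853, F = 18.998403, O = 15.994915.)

214.0572

Atom tally by fragment:
  FCH2 → C:1 H:2 F:1
  CH(Cl) → C:1 H:1 Cl:1
  CH(F) → C:1 H:1 F:1
  CH(C2H5) → C:3 H:6
  CH2COOH → C:2 H:3 O:2
Element totals:
  C: 8
  H: 13
  Cl: 1
  F: 2
  O: 2
Molecular formula: C8H13ClF2O2.
  M = 8(12.0) + 13(1.007825) + 34.968853 + 2(18.998403) + 2(15.994915)
    = 96.000000 + 13.101725 + 34.968853 + 37.996806 + 31.989830 = 214.057214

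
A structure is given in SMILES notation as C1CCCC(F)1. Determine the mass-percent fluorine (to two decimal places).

Atom tally by fragment:
  cyclopentane ring core → C:5 H:10
  (− 1 ring H displaced by substituents)
  + F → F:1
Element totals:
  C: 5
  H: 9
  F: 1
Molecular formula: C5H9F.
Molar mass = 88.125 g/mol.
Mass from F: 1 × 18.998 = 18.998 g/mol.
%F = 18.998 / 88.125 × 100 = 21.56%.

21.56%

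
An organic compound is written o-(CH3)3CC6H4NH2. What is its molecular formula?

C10H15N

Element totals:
  C: 10
  H: 15
  N: 1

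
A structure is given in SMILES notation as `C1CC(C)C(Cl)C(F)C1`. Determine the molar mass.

Atom tally by fragment:
  cyclohexane ring core → C:6 H:12
  (− 3 ring H displaced by substituents)
  + CH3 → C:1 H:3
  + Cl → Cl:1
  + F → F:1
Element totals:
  C: 7
  H: 12
  Cl: 1
  F: 1
Molecular formula: C7H12ClF.
  M = 7(12.011) + 12(1.008) + 35.45 + 18.998
    = 84.077 + 12.096 + 35.450 + 18.998 = 150.621

150.62 g/mol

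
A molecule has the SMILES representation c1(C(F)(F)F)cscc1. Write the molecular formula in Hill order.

Atom tally by fragment:
  thiophene ring core → C:4 H:4 S:1
  (− 1 ring H displaced by substituents)
  + CF3 → C:1 F:3
Element totals:
  C: 5
  H: 3
  F: 3
  S: 1

C5H3F3S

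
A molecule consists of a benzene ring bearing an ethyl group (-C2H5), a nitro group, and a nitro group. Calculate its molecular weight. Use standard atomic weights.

Atom tally by fragment:
  benzene ring core → C:6 H:6
  (− 3 ring H displaced by substituents)
  + C2H5 → C:2 H:5
  + NO2 → N:1 O:2
  + NO2 → N:1 O:2
Element totals:
  C: 8
  H: 8
  N: 2
  O: 4
Molecular formula: C8H8N2O4.
  M = 8(12.011) + 8(1.008) + 2(14.007) + 4(15.999)
    = 96.088 + 8.064 + 28.014 + 63.996 = 196.162

196.16 g/mol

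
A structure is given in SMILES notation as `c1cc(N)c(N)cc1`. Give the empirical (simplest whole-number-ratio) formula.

C3H4N

Atom tally by fragment:
  benzene ring core → C:6 H:6
  (− 2 ring H displaced by substituents)
  + NH2 → N:1 H:2
  + NH2 → N:1 H:2
Element totals:
  C: 6
  H: 8
  N: 2
Molecular formula: C6H8N2.
gcd of subscripts = 2; dividing each by 2:
  C: 6/2 = 3
  H: 8/2 = 4
  N: 2/2 = 1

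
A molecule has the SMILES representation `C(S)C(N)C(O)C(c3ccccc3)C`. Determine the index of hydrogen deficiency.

Atom tally by fragment:
  HSCH2 → C:1 H:3 S:1
  CH(NH2) → C:1 H:3 N:1
  CH(OH) → C:1 H:2 O:1
  CH(C6H5) → C:7 H:6
  CH3 → C:1 H:3
Element totals:
  C: 11
  H: 17
  N: 1
  O: 1
  S: 1
Molecular formula: C11H17NOS.
DoU = (2C + 2 + N − H − X) / 2 = (2·11 + 2 + 1 − 17 − 0) / 2 = 4.

4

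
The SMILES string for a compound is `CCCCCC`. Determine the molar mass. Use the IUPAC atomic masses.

Atom tally by fragment:
  CH3 → C:1 H:3
  CH2 → C:1 H:2
  CH2 → C:1 H:2
  CH2 → C:1 H:2
  CH2 → C:1 H:2
  CH3 → C:1 H:3
Element totals:
  C: 6
  H: 14
Molecular formula: C6H14.
  M = 6(12.011) + 14(1.008)
    = 72.066 + 14.112 = 86.178

86.18 g/mol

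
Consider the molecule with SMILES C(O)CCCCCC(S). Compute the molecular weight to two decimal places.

Atom tally by fragment:
  HOCH2 → C:1 H:3 O:1
  CH2 → C:1 H:2
  CH2 → C:1 H:2
  CH2 → C:1 H:2
  CH2 → C:1 H:2
  CH2 → C:1 H:2
  CH2SH → C:1 H:3 S:1
Element totals:
  C: 7
  H: 16
  O: 1
  S: 1
Molecular formula: C7H16OS.
  M = 7(12.011) + 16(1.008) + 15.999 + 32.06
    = 84.077 + 16.128 + 15.999 + 32.060 = 148.264

148.26 g/mol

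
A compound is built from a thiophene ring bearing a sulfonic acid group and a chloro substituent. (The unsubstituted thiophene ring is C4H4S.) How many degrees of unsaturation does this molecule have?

Atom tally by fragment:
  thiophene ring core → C:4 H:4 S:1
  (− 2 ring H displaced by substituents)
  + SO3H → S:1 O:3 H:1
  + Cl → Cl:1
Element totals:
  C: 4
  H: 3
  Cl: 1
  O: 3
  S: 2
Molecular formula: C4H3ClO3S2.
DoU = (2C + 2 + N − H − X) / 2 = (2·4 + 2 + 0 − 3 − 1) / 2 = 3.

3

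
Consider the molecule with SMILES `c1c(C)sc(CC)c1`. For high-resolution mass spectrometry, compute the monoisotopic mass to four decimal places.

126.0503

Atom tally by fragment:
  thiophene ring core → C:4 H:4 S:1
  (− 2 ring H displaced by substituents)
  + CH3 → C:1 H:3
  + C2H5 → C:2 H:5
Element totals:
  C: 7
  H: 10
  S: 1
Molecular formula: C7H10S.
  M = 7(12.0) + 10(1.007825) + 31.972071
    = 84.000000 + 10.078250 + 31.972071 = 126.050321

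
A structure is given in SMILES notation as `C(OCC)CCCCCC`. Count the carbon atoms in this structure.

9

Atom tally by fragment:
  C2H5OCH2 → C:3 H:7 O:1
  CH2 → C:1 H:2
  CH2 → C:1 H:2
  CH2 → C:1 H:2
  CH2 → C:1 H:2
  CH2 → C:1 H:2
  CH3 → C:1 H:3
Element totals:
  C: 9
  H: 20
  O: 1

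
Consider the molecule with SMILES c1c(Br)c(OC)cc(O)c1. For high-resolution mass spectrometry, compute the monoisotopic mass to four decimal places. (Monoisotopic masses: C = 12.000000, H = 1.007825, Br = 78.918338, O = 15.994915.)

201.9629

Atom tally by fragment:
  benzene ring core → C:6 H:6
  (− 3 ring H displaced by substituents)
  + Br → Br:1
  + OCH3 → C:1 H:3 O:1
  + OH → O:1 H:1
Element totals:
  C: 7
  H: 7
  Br: 1
  O: 2
Molecular formula: C7H7BrO2.
  M = 7(12.0) + 7(1.007825) + 78.918338 + 2(15.994915)
    = 84.000000 + 7.054775 + 78.918338 + 31.989830 = 201.962943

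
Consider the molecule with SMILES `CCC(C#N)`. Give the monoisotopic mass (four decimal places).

Atom tally by fragment:
  CH3 → C:1 H:3
  CH2 → C:1 H:2
  CH2CN → C:2 H:2 N:1
Element totals:
  C: 4
  H: 7
  N: 1
Molecular formula: C4H7N.
  M = 4(12.0) + 7(1.007825) + 14.003074
    = 48.000000 + 7.054775 + 14.003074 = 69.057849

69.0578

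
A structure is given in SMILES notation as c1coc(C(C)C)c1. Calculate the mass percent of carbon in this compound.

76.33%

Atom tally by fragment:
  furan ring core → C:4 H:4 O:1
  (− 1 ring H displaced by substituents)
  + CH(CH3)2 → C:3 H:7
Element totals:
  C: 7
  H: 10
  O: 1
Molecular formula: C7H10O.
Molar mass = 110.156 g/mol.
Mass from C: 7 × 12.011 = 84.077 g/mol.
%C = 84.077 / 110.156 × 100 = 76.33%.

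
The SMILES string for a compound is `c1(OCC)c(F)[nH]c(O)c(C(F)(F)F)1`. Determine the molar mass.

Atom tally by fragment:
  pyrrole ring core → C:4 H:5 N:1
  (− 4 ring H displaced by substituents)
  + OC2H5 → C:2 H:5 O:1
  + F → F:1
  + OH → O:1 H:1
  + CF3 → C:1 F:3
Element totals:
  C: 7
  H: 7
  F: 4
  N: 1
  O: 2
Molecular formula: C7H7F4NO2.
  M = 7(12.011) + 7(1.008) + 4(18.998) + 14.007 + 2(15.999)
    = 84.077 + 7.056 + 75.992 + 14.007 + 31.998 = 213.130

213.13 g/mol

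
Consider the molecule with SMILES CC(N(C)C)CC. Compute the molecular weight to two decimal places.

Atom tally by fragment:
  CH3 → C:1 H:3
  CH(N(CH3)2) → C:3 H:7 N:1
  CH2 → C:1 H:2
  CH3 → C:1 H:3
Element totals:
  C: 6
  H: 15
  N: 1
Molecular formula: C6H15N.
  M = 6(12.011) + 15(1.008) + 14.007
    = 72.066 + 15.120 + 14.007 = 101.193

101.19 g/mol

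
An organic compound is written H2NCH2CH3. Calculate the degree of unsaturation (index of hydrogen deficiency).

Atom tally by fragment:
  H2NCH2 → C:1 H:4 N:1
  CH3 → C:1 H:3
Element totals:
  C: 2
  H: 7
  N: 1
Molecular formula: C2H7N.
DoU = (2C + 2 + N − H − X) / 2 = (2·2 + 2 + 1 − 7 − 0) / 2 = 0.

0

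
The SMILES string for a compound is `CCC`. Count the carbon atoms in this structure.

3

Atom tally by fragment:
  CH3 → C:1 H:3
  CH2 → C:1 H:2
  CH3 → C:1 H:3
Element totals:
  C: 3
  H: 8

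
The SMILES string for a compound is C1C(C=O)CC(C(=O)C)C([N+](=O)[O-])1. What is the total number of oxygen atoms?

Atom tally by fragment:
  cyclopentane ring core → C:5 H:10
  (− 3 ring H displaced by substituents)
  + CHO → C:1 H:1 O:1
  + COCH3 → C:2 H:3 O:1
  + NO2 → N:1 O:2
Element totals:
  C: 8
  H: 11
  N: 1
  O: 4

4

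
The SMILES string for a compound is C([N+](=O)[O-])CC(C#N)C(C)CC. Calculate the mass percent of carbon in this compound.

56.45%

Atom tally by fragment:
  O2NCH2 → C:1 H:2 N:1 O:2
  CH2 → C:1 H:2
  CH(CN) → C:2 H:1 N:1
  CH(CH3) → C:2 H:4
  CH2 → C:1 H:2
  CH3 → C:1 H:3
Element totals:
  C: 8
  H: 14
  N: 2
  O: 2
Molecular formula: C8H14N2O2.
Molar mass = 170.212 g/mol.
Mass from C: 8 × 12.011 = 96.088 g/mol.
%C = 96.088 / 170.212 × 100 = 56.45%.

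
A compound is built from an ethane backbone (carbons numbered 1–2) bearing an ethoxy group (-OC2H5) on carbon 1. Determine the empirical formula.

C4H10O

Atom tally by fragment:
  C2H5OCH2 → C:3 H:7 O:1
  CH3 → C:1 H:3
Element totals:
  C: 4
  H: 10
  O: 1
Molecular formula: C4H10O.
gcd of subscripts (4, 10, 1) = 1, so the empirical formula equals the molecular formula.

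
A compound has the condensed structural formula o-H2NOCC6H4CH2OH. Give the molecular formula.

Atom tally by fragment:
  benzene ring core → C:6 H:6
  (− 2 ring H displaced by substituents)
  + CONH2 → C:1 H:2 O:1 N:1
  + CH2OH → C:1 H:3 O:1
Element totals:
  C: 8
  H: 9
  N: 1
  O: 2

C8H9NO2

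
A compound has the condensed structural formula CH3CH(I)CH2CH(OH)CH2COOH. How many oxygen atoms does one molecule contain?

Atom tally by fragment:
  CH3 → C:1 H:3
  CH(I) → C:1 H:1 I:1
  CH2 → C:1 H:2
  CH(OH) → C:1 H:2 O:1
  CH2COOH → C:2 H:3 O:2
Element totals:
  C: 6
  H: 11
  I: 1
  O: 3

3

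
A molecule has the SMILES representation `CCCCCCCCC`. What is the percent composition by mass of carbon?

Atom tally by fragment:
  CH3 → C:1 H:3
  CH2 → C:1 H:2
  CH2 → C:1 H:2
  CH2 → C:1 H:2
  CH2 → C:1 H:2
  CH2 → C:1 H:2
  CH2 → C:1 H:2
  CH2 → C:1 H:2
  CH3 → C:1 H:3
Element totals:
  C: 9
  H: 20
Molecular formula: C9H20.
Molar mass = 128.259 g/mol.
Mass from C: 9 × 12.011 = 108.099 g/mol.
%C = 108.099 / 128.259 × 100 = 84.28%.

84.28%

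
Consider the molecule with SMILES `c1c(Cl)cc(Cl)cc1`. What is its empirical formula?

C3H2Cl

Atom tally by fragment:
  benzene ring core → C:6 H:6
  (− 2 ring H displaced by substituents)
  + Cl → Cl:1
  + Cl → Cl:1
Element totals:
  C: 6
  H: 4
  Cl: 2
Molecular formula: C6H4Cl2.
gcd of subscripts = 2; dividing each by 2:
  C: 6/2 = 3
  Cl: 2/2 = 1
  H: 4/2 = 2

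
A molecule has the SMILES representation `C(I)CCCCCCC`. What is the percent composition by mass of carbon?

Atom tally by fragment:
  ICH2 → C:1 H:2 I:1
  CH2 → C:1 H:2
  CH2 → C:1 H:2
  CH2 → C:1 H:2
  CH2 → C:1 H:2
  CH2 → C:1 H:2
  CH2 → C:1 H:2
  CH3 → C:1 H:3
Element totals:
  C: 8
  H: 17
  I: 1
Molecular formula: C8H17I.
Molar mass = 240.128 g/mol.
Mass from C: 8 × 12.011 = 96.088 g/mol.
%C = 96.088 / 240.128 × 100 = 40.02%.

40.02%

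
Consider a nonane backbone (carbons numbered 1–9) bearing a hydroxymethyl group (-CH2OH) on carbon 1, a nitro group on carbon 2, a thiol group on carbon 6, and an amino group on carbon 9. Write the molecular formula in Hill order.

Atom tally by fragment:
  HOCH2CH2 → C:2 H:5 O:1
  CH(NO2) → C:1 H:1 N:1 O:2
  CH2 → C:1 H:2
  CH2 → C:1 H:2
  CH2 → C:1 H:2
  CH(SH) → C:1 H:2 S:1
  CH2 → C:1 H:2
  CH2 → C:1 H:2
  CH2NH2 → C:1 H:4 N:1
Element totals:
  C: 10
  H: 22
  N: 2
  O: 3
  S: 1

C10H22N2O3S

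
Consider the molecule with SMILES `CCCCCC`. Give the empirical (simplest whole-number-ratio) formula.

Atom tally by fragment:
  CH3 → C:1 H:3
  CH2 → C:1 H:2
  CH2 → C:1 H:2
  CH2 → C:1 H:2
  CH2 → C:1 H:2
  CH3 → C:1 H:3
Element totals:
  C: 6
  H: 14
Molecular formula: C6H14.
gcd of subscripts = 2; dividing each by 2:
  C: 6/2 = 3
  H: 14/2 = 7

C3H7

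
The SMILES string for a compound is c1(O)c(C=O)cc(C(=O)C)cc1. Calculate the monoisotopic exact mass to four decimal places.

Atom tally by fragment:
  benzene ring core → C:6 H:6
  (− 3 ring H displaced by substituents)
  + OH → O:1 H:1
  + CHO → C:1 H:1 O:1
  + COCH3 → C:2 H:3 O:1
Element totals:
  C: 9
  H: 8
  O: 3
Molecular formula: C9H8O3.
  M = 9(12.0) + 8(1.007825) + 3(15.994915)
    = 108.000000 + 8.062600 + 47.984745 = 164.047345

164.0473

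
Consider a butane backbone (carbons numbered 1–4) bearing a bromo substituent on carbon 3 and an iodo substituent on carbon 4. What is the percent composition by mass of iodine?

48.27%

Atom tally by fragment:
  CH3 → C:1 H:3
  CH2 → C:1 H:2
  CH(Br) → C:1 H:1 Br:1
  CH2I → C:1 H:2 I:1
Element totals:
  C: 4
  H: 8
  Br: 1
  I: 1
Molecular formula: C4H8BrI.
Molar mass = 262.916 g/mol.
Mass from I: 1 × 126.904 = 126.904 g/mol.
%I = 126.904 / 262.916 × 100 = 48.27%.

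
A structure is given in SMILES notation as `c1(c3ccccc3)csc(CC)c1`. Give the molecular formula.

C12H12S

Atom tally by fragment:
  thiophene ring core → C:4 H:4 S:1
  (− 2 ring H displaced by substituents)
  + C6H5 → C:6 H:5
  + C2H5 → C:2 H:5
Element totals:
  C: 12
  H: 12
  S: 1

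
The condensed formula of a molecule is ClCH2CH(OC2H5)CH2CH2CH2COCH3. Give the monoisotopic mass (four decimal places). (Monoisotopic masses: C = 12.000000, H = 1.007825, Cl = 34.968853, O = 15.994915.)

Atom tally by fragment:
  ClCH2 → C:1 H:2 Cl:1
  CH(OC2H5) → C:3 H:6 O:1
  CH2 → C:1 H:2
  CH2 → C:1 H:2
  CH2COCH3 → C:3 H:5 O:1
Element totals:
  C: 9
  H: 17
  Cl: 1
  O: 2
Molecular formula: C9H17ClO2.
  M = 9(12.0) + 17(1.007825) + 34.968853 + 2(15.994915)
    = 108.000000 + 17.133025 + 34.968853 + 31.989830 = 192.091708

192.0917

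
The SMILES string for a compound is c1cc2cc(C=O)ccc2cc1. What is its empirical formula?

Atom tally by fragment:
  naphthalene ring system core → C:10 H:8
  (− 1 ring H displaced by substituents)
  + CHO → C:1 H:1 O:1
Element totals:
  C: 11
  H: 8
  O: 1
Molecular formula: C11H8O.
gcd of subscripts (11, 8, 1) = 1, so the empirical formula equals the molecular formula.

C11H8O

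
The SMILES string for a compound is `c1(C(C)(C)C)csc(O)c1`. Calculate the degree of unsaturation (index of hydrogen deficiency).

Atom tally by fragment:
  thiophene ring core → C:4 H:4 S:1
  (− 2 ring H displaced by substituents)
  + C(CH3)3 → C:4 H:9
  + OH → O:1 H:1
Element totals:
  C: 8
  H: 12
  O: 1
  S: 1
Molecular formula: C8H12OS.
DoU = (2C + 2 + N − H − X) / 2 = (2·8 + 2 + 0 − 12 − 0) / 2 = 3.

3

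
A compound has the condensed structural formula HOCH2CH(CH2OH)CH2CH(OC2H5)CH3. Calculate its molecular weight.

162.23 g/mol

Atom tally by fragment:
  HOCH2 → C:1 H:3 O:1
  CH(CH2OH) → C:2 H:4 O:1
  CH2 → C:1 H:2
  CH(OC2H5) → C:3 H:6 O:1
  CH3 → C:1 H:3
Element totals:
  C: 8
  H: 18
  O: 3
Molecular formula: C8H18O3.
  M = 8(12.011) + 18(1.008) + 3(15.999)
    = 96.088 + 18.144 + 47.997 = 162.229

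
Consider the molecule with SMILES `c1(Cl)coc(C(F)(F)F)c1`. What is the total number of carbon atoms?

5

Atom tally by fragment:
  furan ring core → C:4 H:4 O:1
  (− 2 ring H displaced by substituents)
  + Cl → Cl:1
  + CF3 → C:1 F:3
Element totals:
  C: 5
  H: 2
  Cl: 1
  F: 3
  O: 1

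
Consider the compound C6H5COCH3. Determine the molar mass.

120.15 g/mol

Element totals:
  C: 8
  H: 8
  O: 1
Molecular formula: C8H8O.
  M = 8(12.011) + 8(1.008) + 15.999
    = 96.088 + 8.064 + 15.999 = 120.151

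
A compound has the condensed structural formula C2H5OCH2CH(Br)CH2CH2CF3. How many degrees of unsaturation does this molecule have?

0

Atom tally by fragment:
  C2H5OCH2 → C:3 H:7 O:1
  CH(Br) → C:1 H:1 Br:1
  CH2 → C:1 H:2
  CH2CF3 → C:2 H:2 F:3
Element totals:
  C: 7
  H: 12
  Br: 1
  F: 3
  O: 1
Molecular formula: C7H12BrF3O.
DoU = (2C + 2 + N − H − X) / 2 = (2·7 + 2 + 0 − 12 − 4) / 2 = 0.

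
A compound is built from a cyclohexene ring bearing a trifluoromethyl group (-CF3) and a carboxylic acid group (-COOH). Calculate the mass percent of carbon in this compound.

Atom tally by fragment:
  cyclohexene ring core → C:6 H:10
  (− 2 ring H displaced by substituents)
  + CF3 → C:1 F:3
  + COOH → C:1 H:1 O:2
Element totals:
  C: 8
  H: 9
  F: 3
  O: 2
Molecular formula: C8H9F3O2.
Molar mass = 194.152 g/mol.
Mass from C: 8 × 12.011 = 96.088 g/mol.
%C = 96.088 / 194.152 × 100 = 49.49%.

49.49%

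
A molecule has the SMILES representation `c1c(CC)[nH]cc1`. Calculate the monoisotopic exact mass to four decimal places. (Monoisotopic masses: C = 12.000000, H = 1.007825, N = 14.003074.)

Atom tally by fragment:
  pyrrole ring core → C:4 H:5 N:1
  (− 1 ring H displaced by substituents)
  + C2H5 → C:2 H:5
Element totals:
  C: 6
  H: 9
  N: 1
Molecular formula: C6H9N.
  M = 6(12.0) + 9(1.007825) + 14.003074
    = 72.000000 + 9.070425 + 14.003074 = 95.073499

95.0735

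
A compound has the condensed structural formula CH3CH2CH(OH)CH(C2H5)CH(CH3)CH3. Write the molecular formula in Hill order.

C9H20O

Element totals:
  C: 9
  H: 20
  O: 1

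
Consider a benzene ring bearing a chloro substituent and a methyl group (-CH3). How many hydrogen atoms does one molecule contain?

7

Atom tally by fragment:
  benzene ring core → C:6 H:6
  (− 2 ring H displaced by substituents)
  + Cl → Cl:1
  + CH3 → C:1 H:3
Element totals:
  C: 7
  H: 7
  Cl: 1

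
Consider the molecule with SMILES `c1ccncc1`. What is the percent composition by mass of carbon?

Atom tally by fragment:
  pyridine ring core → C:5 H:5 N:1
Element totals:
  C: 5
  H: 5
  N: 1
Molecular formula: C5H5N.
Molar mass = 79.102 g/mol.
Mass from C: 5 × 12.011 = 60.055 g/mol.
%C = 60.055 / 79.102 × 100 = 75.92%.

75.92%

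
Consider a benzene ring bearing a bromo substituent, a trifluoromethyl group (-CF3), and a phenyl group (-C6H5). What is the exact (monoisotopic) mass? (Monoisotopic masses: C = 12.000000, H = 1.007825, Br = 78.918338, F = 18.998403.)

299.9761

Atom tally by fragment:
  benzene ring core → C:6 H:6
  (− 3 ring H displaced by substituents)
  + Br → Br:1
  + CF3 → C:1 F:3
  + C6H5 → C:6 H:5
Element totals:
  C: 13
  H: 8
  Br: 1
  F: 3
Molecular formula: C13H8BrF3.
  M = 13(12.0) + 8(1.007825) + 78.918338 + 3(18.998403)
    = 156.000000 + 8.062600 + 78.918338 + 56.995209 = 299.976147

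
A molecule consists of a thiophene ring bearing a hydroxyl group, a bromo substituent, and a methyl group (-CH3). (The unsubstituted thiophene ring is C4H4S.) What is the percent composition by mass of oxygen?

Atom tally by fragment:
  thiophene ring core → C:4 H:4 S:1
  (− 3 ring H displaced by substituents)
  + OH → O:1 H:1
  + Br → Br:1
  + CH3 → C:1 H:3
Element totals:
  C: 5
  H: 5
  Br: 1
  O: 1
  S: 1
Molecular formula: C5H5BrOS.
Molar mass = 193.058 g/mol.
Mass from O: 1 × 15.999 = 15.999 g/mol.
%O = 15.999 / 193.058 × 100 = 8.29%.

8.29%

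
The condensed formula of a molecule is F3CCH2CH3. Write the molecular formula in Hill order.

Element totals:
  C: 3
  H: 5
  F: 3

C3H5F3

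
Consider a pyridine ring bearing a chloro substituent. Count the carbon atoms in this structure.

5

Atom tally by fragment:
  pyridine ring core → C:5 H:5 N:1
  (− 1 ring H displaced by substituents)
  + Cl → Cl:1
Element totals:
  C: 5
  H: 4
  Cl: 1
  N: 1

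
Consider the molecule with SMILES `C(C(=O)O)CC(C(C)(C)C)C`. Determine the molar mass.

Atom tally by fragment:
  HOOCCH2 → C:2 H:3 O:2
  CH2 → C:1 H:2
  CH(C(CH3)3) → C:5 H:10
  CH3 → C:1 H:3
Element totals:
  C: 9
  H: 18
  O: 2
Molecular formula: C9H18O2.
  M = 9(12.011) + 18(1.008) + 2(15.999)
    = 108.099 + 18.144 + 31.998 = 158.241

158.24 g/mol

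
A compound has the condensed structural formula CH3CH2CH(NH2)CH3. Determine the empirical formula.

Element totals:
  C: 4
  H: 11
  N: 1
Molecular formula: C4H11N.
gcd of subscripts (4, 11, 1) = 1, so the empirical formula equals the molecular formula.

C4H11N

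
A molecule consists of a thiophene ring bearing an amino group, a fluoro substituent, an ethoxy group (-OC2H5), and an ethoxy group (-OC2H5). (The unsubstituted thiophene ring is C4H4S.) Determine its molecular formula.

Atom tally by fragment:
  thiophene ring core → C:4 H:4 S:1
  (− 4 ring H displaced by substituents)
  + NH2 → N:1 H:2
  + F → F:1
  + OC2H5 → C:2 H:5 O:1
  + OC2H5 → C:2 H:5 O:1
Element totals:
  C: 8
  H: 12
  F: 1
  N: 1
  O: 2
  S: 1

C8H12FNO2S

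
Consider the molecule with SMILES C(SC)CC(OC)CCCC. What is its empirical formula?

C9H20OS

Atom tally by fragment:
  CH3SCH2 → C:2 H:5 S:1
  CH2 → C:1 H:2
  CH(OCH3) → C:2 H:4 O:1
  CH2 → C:1 H:2
  CH2 → C:1 H:2
  CH2 → C:1 H:2
  CH3 → C:1 H:3
Element totals:
  C: 9
  H: 20
  O: 1
  S: 1
Molecular formula: C9H20OS.
gcd of subscripts (9, 20, 1, 1) = 1, so the empirical formula equals the molecular formula.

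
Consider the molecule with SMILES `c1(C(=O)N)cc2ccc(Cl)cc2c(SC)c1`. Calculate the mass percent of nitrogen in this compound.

Atom tally by fragment:
  naphthalene ring system core → C:10 H:8
  (− 3 ring H displaced by substituents)
  + CONH2 → C:1 H:2 O:1 N:1
  + Cl → Cl:1
  + SCH3 → C:1 H:3 S:1
Element totals:
  C: 12
  H: 10
  Cl: 1
  N: 1
  O: 1
  S: 1
Molecular formula: C12H10ClNOS.
Molar mass = 251.728 g/mol.
Mass from N: 1 × 14.007 = 14.007 g/mol.
%N = 14.007 / 251.728 × 100 = 5.56%.

5.56%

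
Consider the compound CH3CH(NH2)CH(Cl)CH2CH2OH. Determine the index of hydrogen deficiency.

Atom tally by fragment:
  CH3 → C:1 H:3
  CH(NH2) → C:1 H:3 N:1
  CH(Cl) → C:1 H:1 Cl:1
  CH2CH2OH → C:2 H:5 O:1
Element totals:
  C: 5
  H: 12
  Cl: 1
  N: 1
  O: 1
Molecular formula: C5H12ClNO.
DoU = (2C + 2 + N − H − X) / 2 = (2·5 + 2 + 1 − 12 − 1) / 2 = 0.

0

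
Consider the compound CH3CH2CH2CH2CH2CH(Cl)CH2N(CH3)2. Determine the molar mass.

177.72 g/mol

Element totals:
  C: 9
  H: 20
  Cl: 1
  N: 1
Molecular formula: C9H20ClN.
  M = 9(12.011) + 20(1.008) + 35.45 + 14.007
    = 108.099 + 20.160 + 35.450 + 14.007 = 177.716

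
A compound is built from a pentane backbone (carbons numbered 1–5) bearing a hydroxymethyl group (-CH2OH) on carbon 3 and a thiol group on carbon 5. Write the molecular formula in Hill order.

Atom tally by fragment:
  CH3 → C:1 H:3
  CH2 → C:1 H:2
  CH(CH2OH) → C:2 H:4 O:1
  CH2 → C:1 H:2
  CH2SH → C:1 H:3 S:1
Element totals:
  C: 6
  H: 14
  O: 1
  S: 1

C6H14OS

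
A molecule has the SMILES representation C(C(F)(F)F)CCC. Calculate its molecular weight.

126.12 g/mol

Atom tally by fragment:
  F3CCH2 → C:2 H:2 F:3
  CH2 → C:1 H:2
  CH2 → C:1 H:2
  CH3 → C:1 H:3
Element totals:
  C: 5
  H: 9
  F: 3
Molecular formula: C5H9F3.
  M = 5(12.011) + 9(1.008) + 3(18.998)
    = 60.055 + 9.072 + 56.994 = 126.121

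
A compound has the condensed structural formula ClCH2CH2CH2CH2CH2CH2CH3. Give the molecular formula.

Element totals:
  C: 7
  H: 15
  Cl: 1

C7H15Cl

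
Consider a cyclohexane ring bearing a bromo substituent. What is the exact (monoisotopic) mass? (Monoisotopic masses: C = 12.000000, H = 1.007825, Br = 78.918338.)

Atom tally by fragment:
  cyclohexane ring core → C:6 H:12
  (− 1 ring H displaced by substituents)
  + Br → Br:1
Element totals:
  C: 6
  H: 11
  Br: 1
Molecular formula: C6H11Br.
  M = 6(12.0) + 11(1.007825) + 78.918338
    = 72.000000 + 11.086075 + 78.918338 = 162.004413

162.0044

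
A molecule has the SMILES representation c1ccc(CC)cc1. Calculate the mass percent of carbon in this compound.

Atom tally by fragment:
  benzene ring core → C:6 H:6
  (− 1 ring H displaced by substituents)
  + C2H5 → C:2 H:5
Element totals:
  C: 8
  H: 10
Molecular formula: C8H10.
Molar mass = 106.168 g/mol.
Mass from C: 8 × 12.011 = 96.088 g/mol.
%C = 96.088 / 106.168 × 100 = 90.51%.

90.51%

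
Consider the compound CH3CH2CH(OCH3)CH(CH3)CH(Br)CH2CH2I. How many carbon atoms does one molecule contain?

Atom tally by fragment:
  CH3 → C:1 H:3
  CH2 → C:1 H:2
  CH(OCH3) → C:2 H:4 O:1
  CH(CH3) → C:2 H:4
  CH(Br) → C:1 H:1 Br:1
  CH2 → C:1 H:2
  CH2I → C:1 H:2 I:1
Element totals:
  C: 9
  H: 18
  Br: 1
  I: 1
  O: 1

9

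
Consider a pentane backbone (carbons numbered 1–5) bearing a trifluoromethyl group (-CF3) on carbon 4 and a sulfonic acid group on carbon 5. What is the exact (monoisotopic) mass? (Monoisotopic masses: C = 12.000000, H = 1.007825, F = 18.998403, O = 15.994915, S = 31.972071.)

220.0381

Atom tally by fragment:
  CH3 → C:1 H:3
  CH2 → C:1 H:2
  CH2 → C:1 H:2
  CH(CF3) → C:2 H:1 F:3
  CH2SO3H → C:1 H:3 S:1 O:3
Element totals:
  C: 6
  H: 11
  F: 3
  O: 3
  S: 1
Molecular formula: C6H11F3O3S.
  M = 6(12.0) + 11(1.007825) + 3(18.998403) + 3(15.994915) + 31.972071
    = 72.000000 + 11.086075 + 56.995209 + 47.984745 + 31.972071 = 220.038100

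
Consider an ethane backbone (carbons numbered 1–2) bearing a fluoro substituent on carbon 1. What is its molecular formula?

Atom tally by fragment:
  FCH2 → C:1 H:2 F:1
  CH3 → C:1 H:3
Element totals:
  C: 2
  H: 5
  F: 1

C2H5F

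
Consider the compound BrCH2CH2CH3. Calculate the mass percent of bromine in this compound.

64.97%

Atom tally by fragment:
  BrCH2 → C:1 H:2 Br:1
  CH2 → C:1 H:2
  CH3 → C:1 H:3
Element totals:
  C: 3
  H: 7
  Br: 1
Molecular formula: C3H7Br.
Molar mass = 122.993 g/mol.
Mass from Br: 1 × 79.904 = 79.904 g/mol.
%Br = 79.904 / 122.993 × 100 = 64.97%.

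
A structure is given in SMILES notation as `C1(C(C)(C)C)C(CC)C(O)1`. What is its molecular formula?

C9H18O

Atom tally by fragment:
  cyclopropane ring core → C:3 H:6
  (− 3 ring H displaced by substituents)
  + C(CH3)3 → C:4 H:9
  + C2H5 → C:2 H:5
  + OH → O:1 H:1
Element totals:
  C: 9
  H: 18
  O: 1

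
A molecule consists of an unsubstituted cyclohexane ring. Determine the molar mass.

Atom tally by fragment:
  cyclohexane ring core → C:6 H:12
Element totals:
  C: 6
  H: 12
Molecular formula: C6H12.
  M = 6(12.011) + 12(1.008)
    = 72.066 + 12.096 = 84.162

84.16 g/mol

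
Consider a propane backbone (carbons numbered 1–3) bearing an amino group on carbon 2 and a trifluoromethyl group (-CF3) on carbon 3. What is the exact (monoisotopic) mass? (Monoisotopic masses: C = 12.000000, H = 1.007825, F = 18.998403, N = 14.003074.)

Atom tally by fragment:
  CH3 → C:1 H:3
  CH(NH2) → C:1 H:3 N:1
  CH2CF3 → C:2 H:2 F:3
Element totals:
  C: 4
  H: 8
  F: 3
  N: 1
Molecular formula: C4H8F3N.
  M = 4(12.0) + 8(1.007825) + 3(18.998403) + 14.003074
    = 48.000000 + 8.062600 + 56.995209 + 14.003074 = 127.060883

127.0609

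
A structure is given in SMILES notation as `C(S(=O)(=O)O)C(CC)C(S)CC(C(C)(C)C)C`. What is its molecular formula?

Atom tally by fragment:
  HO3SCH2 → C:1 H:3 S:1 O:3
  CH(C2H5) → C:3 H:6
  CH(SH) → C:1 H:2 S:1
  CH2 → C:1 H:2
  CH(C(CH3)3) → C:5 H:10
  CH3 → C:1 H:3
Element totals:
  C: 12
  H: 26
  O: 3
  S: 2

C12H26O3S2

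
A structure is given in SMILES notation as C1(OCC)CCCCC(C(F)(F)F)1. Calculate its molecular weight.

Atom tally by fragment:
  cyclohexane ring core → C:6 H:12
  (− 2 ring H displaced by substituents)
  + OC2H5 → C:2 H:5 O:1
  + CF3 → C:1 F:3
Element totals:
  C: 9
  H: 15
  F: 3
  O: 1
Molecular formula: C9H15F3O.
  M = 9(12.011) + 15(1.008) + 3(18.998) + 15.999
    = 108.099 + 15.120 + 56.994 + 15.999 = 196.212

196.21 g/mol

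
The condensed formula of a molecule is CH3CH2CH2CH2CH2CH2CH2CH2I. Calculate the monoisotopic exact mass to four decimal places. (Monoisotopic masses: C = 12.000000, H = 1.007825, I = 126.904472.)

Atom tally by fragment:
  CH3 → C:1 H:3
  CH2 → C:1 H:2
  CH2 → C:1 H:2
  CH2 → C:1 H:2
  CH2 → C:1 H:2
  CH2 → C:1 H:2
  CH2 → C:1 H:2
  CH2I → C:1 H:2 I:1
Element totals:
  C: 8
  H: 17
  I: 1
Molecular formula: C8H17I.
  M = 8(12.0) + 17(1.007825) + 126.904472
    = 96.000000 + 17.133025 + 126.904472 = 240.037497

240.0375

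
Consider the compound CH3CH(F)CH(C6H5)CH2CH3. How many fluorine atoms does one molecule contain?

Atom tally by fragment:
  CH3 → C:1 H:3
  CH(F) → C:1 H:1 F:1
  CH(C6H5) → C:7 H:6
  CH2 → C:1 H:2
  CH3 → C:1 H:3
Element totals:
  C: 11
  H: 15
  F: 1

1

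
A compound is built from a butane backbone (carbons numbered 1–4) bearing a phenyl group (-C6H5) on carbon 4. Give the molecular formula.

Atom tally by fragment:
  CH3 → C:1 H:3
  CH2 → C:1 H:2
  CH2 → C:1 H:2
  CH2C6H5 → C:7 H:7
Element totals:
  C: 10
  H: 14

C10H14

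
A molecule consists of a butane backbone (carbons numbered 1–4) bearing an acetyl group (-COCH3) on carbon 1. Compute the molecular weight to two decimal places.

Atom tally by fragment:
  CH3COCH2 → C:3 H:5 O:1
  CH2 → C:1 H:2
  CH2 → C:1 H:2
  CH3 → C:1 H:3
Element totals:
  C: 6
  H: 12
  O: 1
Molecular formula: C6H12O.
  M = 6(12.011) + 12(1.008) + 15.999
    = 72.066 + 12.096 + 15.999 = 100.161

100.16 g/mol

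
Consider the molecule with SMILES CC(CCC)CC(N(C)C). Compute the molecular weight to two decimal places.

143.27 g/mol

Atom tally by fragment:
  CH3 → C:1 H:3
  CH(CH2CH2CH3) → C:4 H:8
  CH2 → C:1 H:2
  CH2N(CH3)2 → C:3 H:8 N:1
Element totals:
  C: 9
  H: 21
  N: 1
Molecular formula: C9H21N.
  M = 9(12.011) + 21(1.008) + 14.007
    = 108.099 + 21.168 + 14.007 = 143.274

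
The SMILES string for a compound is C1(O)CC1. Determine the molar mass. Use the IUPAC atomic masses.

58.08 g/mol

Atom tally by fragment:
  cyclopropane ring core → C:3 H:6
  (− 1 ring H displaced by substituents)
  + OH → O:1 H:1
Element totals:
  C: 3
  H: 6
  O: 1
Molecular formula: C3H6O.
  M = 3(12.011) + 6(1.008) + 15.999
    = 36.033 + 6.048 + 15.999 = 58.080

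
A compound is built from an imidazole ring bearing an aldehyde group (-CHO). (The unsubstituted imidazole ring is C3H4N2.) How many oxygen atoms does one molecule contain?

1

Atom tally by fragment:
  imidazole ring core → C:3 H:4 N:2
  (− 1 ring H displaced by substituents)
  + CHO → C:1 H:1 O:1
Element totals:
  C: 4
  H: 4
  N: 2
  O: 1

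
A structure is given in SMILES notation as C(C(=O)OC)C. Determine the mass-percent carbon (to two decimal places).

Atom tally by fragment:
  CH3OOCCH2 → C:3 H:5 O:2
  CH3 → C:1 H:3
Element totals:
  C: 4
  H: 8
  O: 2
Molecular formula: C4H8O2.
Molar mass = 88.106 g/mol.
Mass from C: 4 × 12.011 = 48.044 g/mol.
%C = 48.044 / 88.106 × 100 = 54.53%.

54.53%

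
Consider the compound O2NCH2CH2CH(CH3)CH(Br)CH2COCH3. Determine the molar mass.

Element totals:
  C: 8
  H: 14
  Br: 1
  N: 1
  O: 3
Molecular formula: C8H14BrNO3.
  M = 8(12.011) + 14(1.008) + 79.904 + 14.007 + 3(15.999)
    = 96.088 + 14.112 + 79.904 + 14.007 + 47.997 = 252.108

252.11 g/mol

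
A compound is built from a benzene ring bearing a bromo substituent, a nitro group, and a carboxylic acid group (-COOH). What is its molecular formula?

Atom tally by fragment:
  benzene ring core → C:6 H:6
  (− 3 ring H displaced by substituents)
  + Br → Br:1
  + NO2 → N:1 O:2
  + COOH → C:1 H:1 O:2
Element totals:
  C: 7
  H: 4
  Br: 1
  N: 1
  O: 4

C7H4BrNO4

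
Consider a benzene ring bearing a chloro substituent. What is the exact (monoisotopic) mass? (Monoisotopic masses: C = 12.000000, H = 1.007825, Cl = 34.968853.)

Atom tally by fragment:
  benzene ring core → C:6 H:6
  (− 1 ring H displaced by substituents)
  + Cl → Cl:1
Element totals:
  C: 6
  H: 5
  Cl: 1
Molecular formula: C6H5Cl.
  M = 6(12.0) + 5(1.007825) + 34.968853
    = 72.000000 + 5.039125 + 34.968853 = 112.007978

112.0080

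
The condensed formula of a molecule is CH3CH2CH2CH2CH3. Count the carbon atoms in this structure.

Atom tally by fragment:
  CH3 → C:1 H:3
  CH2 → C:1 H:2
  CH2 → C:1 H:2
  CH2 → C:1 H:2
  CH3 → C:1 H:3
Element totals:
  C: 5
  H: 12

5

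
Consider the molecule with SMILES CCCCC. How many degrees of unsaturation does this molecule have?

0

Atom tally by fragment:
  CH3 → C:1 H:3
  CH2 → C:1 H:2
  CH2 → C:1 H:2
  CH2 → C:1 H:2
  CH3 → C:1 H:3
Element totals:
  C: 5
  H: 12
Molecular formula: C5H12.
DoU = (2C + 2 + N − H − X) / 2 = (2·5 + 2 + 0 − 12 − 0) / 2 = 0.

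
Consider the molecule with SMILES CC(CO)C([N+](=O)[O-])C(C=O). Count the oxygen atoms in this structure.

Atom tally by fragment:
  CH3 → C:1 H:3
  CH(CH2OH) → C:2 H:4 O:1
  CH(NO2) → C:1 H:1 N:1 O:2
  CH2CHO → C:2 H:3 O:1
Element totals:
  C: 6
  H: 11
  N: 1
  O: 4

4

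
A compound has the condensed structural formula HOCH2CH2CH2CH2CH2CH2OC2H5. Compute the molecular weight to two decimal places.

146.23 g/mol

Atom tally by fragment:
  HOCH2CH2 → C:2 H:5 O:1
  CH2 → C:1 H:2
  CH2 → C:1 H:2
  CH2 → C:1 H:2
  CH2OC2H5 → C:3 H:7 O:1
Element totals:
  C: 8
  H: 18
  O: 2
Molecular formula: C8H18O2.
  M = 8(12.011) + 18(1.008) + 2(15.999)
    = 96.088 + 18.144 + 31.998 = 146.230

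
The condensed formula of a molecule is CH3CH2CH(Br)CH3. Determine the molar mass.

Atom tally by fragment:
  CH3 → C:1 H:3
  CH2 → C:1 H:2
  CH(Br) → C:1 H:1 Br:1
  CH3 → C:1 H:3
Element totals:
  C: 4
  H: 9
  Br: 1
Molecular formula: C4H9Br.
  M = 4(12.011) + 9(1.008) + 79.904
    = 48.044 + 9.072 + 79.904 = 137.020

137.02 g/mol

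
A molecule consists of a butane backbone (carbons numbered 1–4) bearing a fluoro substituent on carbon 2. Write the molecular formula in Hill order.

C4H9F

Atom tally by fragment:
  CH3 → C:1 H:3
  CH(F) → C:1 H:1 F:1
  CH2 → C:1 H:2
  CH3 → C:1 H:3
Element totals:
  C: 4
  H: 9
  F: 1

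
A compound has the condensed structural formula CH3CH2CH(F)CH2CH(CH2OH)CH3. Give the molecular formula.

Atom tally by fragment:
  CH3 → C:1 H:3
  CH2 → C:1 H:2
  CH(F) → C:1 H:1 F:1
  CH2 → C:1 H:2
  CH(CH2OH) → C:2 H:4 O:1
  CH3 → C:1 H:3
Element totals:
  C: 7
  H: 15
  F: 1
  O: 1

C7H15FO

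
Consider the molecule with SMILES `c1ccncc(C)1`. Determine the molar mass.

Atom tally by fragment:
  pyridine ring core → C:5 H:5 N:1
  (− 1 ring H displaced by substituents)
  + CH3 → C:1 H:3
Element totals:
  C: 6
  H: 7
  N: 1
Molecular formula: C6H7N.
  M = 6(12.011) + 7(1.008) + 14.007
    = 72.066 + 7.056 + 14.007 = 93.129

93.13 g/mol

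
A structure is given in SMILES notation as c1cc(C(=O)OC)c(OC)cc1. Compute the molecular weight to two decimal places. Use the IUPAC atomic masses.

Atom tally by fragment:
  benzene ring core → C:6 H:6
  (− 2 ring H displaced by substituents)
  + COOCH3 → C:2 H:3 O:2
  + OCH3 → C:1 H:3 O:1
Element totals:
  C: 9
  H: 10
  O: 3
Molecular formula: C9H10O3.
  M = 9(12.011) + 10(1.008) + 3(15.999)
    = 108.099 + 10.080 + 47.997 = 166.176

166.18 g/mol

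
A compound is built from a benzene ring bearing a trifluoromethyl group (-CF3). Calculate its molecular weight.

146.11 g/mol

Atom tally by fragment:
  benzene ring core → C:6 H:6
  (− 1 ring H displaced by substituents)
  + CF3 → C:1 F:3
Element totals:
  C: 7
  H: 5
  F: 3
Molecular formula: C7H5F3.
  M = 7(12.011) + 5(1.008) + 3(18.998)
    = 84.077 + 5.040 + 56.994 = 146.111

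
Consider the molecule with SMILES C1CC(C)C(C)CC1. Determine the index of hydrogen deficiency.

Atom tally by fragment:
  cyclohexane ring core → C:6 H:12
  (− 2 ring H displaced by substituents)
  + CH3 → C:1 H:3
  + CH3 → C:1 H:3
Element totals:
  C: 8
  H: 16
Molecular formula: C8H16.
DoU = (2C + 2 + N − H − X) / 2 = (2·8 + 2 + 0 − 16 − 0) / 2 = 1.

1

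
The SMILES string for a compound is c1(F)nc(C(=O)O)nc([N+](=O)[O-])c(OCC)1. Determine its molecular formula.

C7H6FN3O5

Atom tally by fragment:
  pyrimidine ring core → C:4 H:4 N:2
  (− 4 ring H displaced by substituents)
  + F → F:1
  + COOH → C:1 H:1 O:2
  + NO2 → N:1 O:2
  + OC2H5 → C:2 H:5 O:1
Element totals:
  C: 7
  H: 6
  F: 1
  N: 3
  O: 5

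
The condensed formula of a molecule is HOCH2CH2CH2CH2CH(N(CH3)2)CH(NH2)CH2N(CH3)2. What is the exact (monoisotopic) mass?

Atom tally by fragment:
  HOCH2CH2 → C:2 H:5 O:1
  CH2 → C:1 H:2
  CH2 → C:1 H:2
  CH(N(CH3)2) → C:3 H:7 N:1
  CH(NH2) → C:1 H:3 N:1
  CH2N(CH3)2 → C:3 H:8 N:1
Element totals:
  C: 11
  H: 27
  N: 3
  O: 1
Molecular formula: C11H27N3O.
  M = 11(12.0) + 27(1.007825) + 3(14.003074) + 15.994915
    = 132.000000 + 27.211275 + 42.009222 + 15.994915 = 217.215412

217.2154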